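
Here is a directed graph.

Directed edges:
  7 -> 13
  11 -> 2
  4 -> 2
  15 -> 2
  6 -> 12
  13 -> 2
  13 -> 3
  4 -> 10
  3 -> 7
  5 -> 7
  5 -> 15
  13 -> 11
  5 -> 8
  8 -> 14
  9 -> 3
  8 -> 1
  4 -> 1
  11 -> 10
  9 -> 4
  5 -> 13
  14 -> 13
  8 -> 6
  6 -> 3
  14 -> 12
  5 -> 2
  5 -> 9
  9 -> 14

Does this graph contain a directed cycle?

Yes

DFS with white/gray/black marking, starting from 8:
8 gray
  14 gray
    12 gray
    12 black
    13 gray
      11 gray
        10 gray
        10 black
        2 gray
        2 black
      11 black
      13→2: 2 black — skip
      3 gray
        7 gray
          7→13: 13 is gray → back edge
Back edge found, so a cycle exists: 13 → 3 → 7 → 13.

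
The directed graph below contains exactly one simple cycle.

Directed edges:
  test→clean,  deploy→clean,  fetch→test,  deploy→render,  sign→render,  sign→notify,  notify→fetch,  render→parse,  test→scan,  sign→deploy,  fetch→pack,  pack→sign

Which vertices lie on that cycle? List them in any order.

DFS with gray/black marking from fetch:
fetch gray
  test gray
    scan gray
    scan black
    clean gray
    clean black
  test black
  pack gray
    sign gray
      deploy gray
        render gray
          parse gray
          parse black
        render black
        deploy→clean: clean black — skip
      deploy black
      notify gray
        notify→fetch: fetch is gray → back edge
Back edge closes the cycle fetch → pack → sign → notify → fetch; its vertices are {pack, sign, fetch, notify}.

pack, sign, fetch, notify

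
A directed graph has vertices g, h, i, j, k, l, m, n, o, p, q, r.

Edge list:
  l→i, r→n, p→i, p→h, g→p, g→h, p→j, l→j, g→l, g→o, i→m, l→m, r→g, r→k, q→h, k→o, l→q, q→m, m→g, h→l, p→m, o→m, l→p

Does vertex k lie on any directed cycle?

k lies on a cycle iff there is a path from k back to itself.
Exploring from k, it never reaches itself; equivalently, its strongly connected component is a singleton.

No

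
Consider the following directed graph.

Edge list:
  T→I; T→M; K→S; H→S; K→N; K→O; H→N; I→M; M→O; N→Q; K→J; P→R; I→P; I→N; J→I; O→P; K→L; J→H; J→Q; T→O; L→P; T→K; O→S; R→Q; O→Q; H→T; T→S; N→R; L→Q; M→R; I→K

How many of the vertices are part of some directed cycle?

5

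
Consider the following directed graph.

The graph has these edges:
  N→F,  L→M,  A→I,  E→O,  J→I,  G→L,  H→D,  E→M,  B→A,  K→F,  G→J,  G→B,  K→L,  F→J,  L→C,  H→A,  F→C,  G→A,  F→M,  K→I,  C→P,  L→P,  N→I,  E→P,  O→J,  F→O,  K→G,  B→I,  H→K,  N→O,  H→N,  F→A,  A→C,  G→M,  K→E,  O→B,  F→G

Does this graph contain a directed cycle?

DFS with white/gray/black marking, starting from M:
M gray
M black
A gray
  C gray
    P gray
    P black
  C black
  I gray
  I black
A black
B gray
  B→A: A black — skip
  B→I: I black — skip
B black
D gray
D black
E gray
  O gray
    J gray
      J→I: I black — skip
    J black
    O→B: B black — skip
  O black
  E→M: M black — skip
  E→P: P black — skip
E black
F gray
  F→A: A black — skip
  F→O: O black — skip
  G gray
    G→A: A black — skip
    L gray
      L→C: C black — skip
      L→P: P black — skip
      L→M: M black — skip
    L black
    G→J: J black — skip
    G→M: M black — skip
    G→B: B black — skip
  G black
  F→J: J black — skip
  F→C: C black — skip
  F→M: M black — skip
F black
H gray
  K gray
    K→G: G black — skip
    K→E: E black — skip
    K→F: F black — skip
    K→I: I black — skip
    K→L: L black — skip
  K black
  N gray
    N→O: O black — skip
    N→I: I black — skip
    N→F: F black — skip
  N black
  H→D: D black — skip
  H→A: A black — skip
H black
Every edge goes to a white or black vertex — no back edge, so the graph is acyclic.

No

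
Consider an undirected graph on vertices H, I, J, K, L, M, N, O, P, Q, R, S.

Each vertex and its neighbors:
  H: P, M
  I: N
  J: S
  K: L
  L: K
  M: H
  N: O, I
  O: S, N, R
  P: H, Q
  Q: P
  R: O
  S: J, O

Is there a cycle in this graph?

DFS, tracking each vertex's parent; an edge to a visited non-parent vertex closes a cycle.
Start from S:
visit S (parent –)
  visit J (parent S)
    J–S: parent, skip
  visit O (parent S)
    O–S: parent, skip
    visit N (parent O)
      N–O: parent, skip
      visit I (parent N)
        I–N: parent, skip
    visit R (parent O)
      R–O: parent, skip
visit H (parent –)
  visit P (parent H)
    P–H: parent, skip
    visit Q (parent P)
      Q–P: parent, skip
  visit M (parent H)
    M–H: parent, skip
visit K (parent –)
  visit L (parent K)
    L–K: parent, skip
No non-parent visited neighbor found — the graph is a forest.

No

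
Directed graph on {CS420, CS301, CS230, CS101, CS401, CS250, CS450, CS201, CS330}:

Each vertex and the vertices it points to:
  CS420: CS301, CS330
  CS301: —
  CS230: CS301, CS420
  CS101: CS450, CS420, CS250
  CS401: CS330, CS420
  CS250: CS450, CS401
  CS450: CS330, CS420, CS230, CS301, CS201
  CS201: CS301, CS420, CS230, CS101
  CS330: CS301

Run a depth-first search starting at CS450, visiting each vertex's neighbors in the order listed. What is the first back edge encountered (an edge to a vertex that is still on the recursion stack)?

DFS from CS450 (visiting each vertex's neighbors in the order listed); mark gray on enter, black on exit:
CS450 gray
  CS330 gray
    CS301 gray
    CS301 black
  CS330 black
  CS420 gray
    CS420→CS301: CS301 black — skip
    CS420→CS330: CS330 black — skip
  CS420 black
  CS230 gray
    CS230→CS301: CS301 black — skip
    CS230→CS420: CS420 black — skip
  CS230 black
  CS450→CS301: CS301 black — skip
  CS201 gray
    CS201→CS301: CS301 black — skip
    CS201→CS420: CS420 black — skip
    CS201→CS230: CS230 black — skip
    CS101 gray
      CS101→CS450: CS450 is gray → back edge
First back edge: CS101 → CS450.

CS101→CS450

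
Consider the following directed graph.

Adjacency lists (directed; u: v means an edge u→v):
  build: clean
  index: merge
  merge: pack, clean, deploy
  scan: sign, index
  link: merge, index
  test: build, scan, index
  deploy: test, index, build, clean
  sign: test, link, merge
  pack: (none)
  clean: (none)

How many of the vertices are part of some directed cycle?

7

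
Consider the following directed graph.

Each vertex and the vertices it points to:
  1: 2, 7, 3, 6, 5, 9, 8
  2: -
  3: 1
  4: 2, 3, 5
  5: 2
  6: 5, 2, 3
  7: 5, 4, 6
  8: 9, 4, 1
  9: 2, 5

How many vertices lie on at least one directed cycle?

6

A vertex is on a directed cycle iff it belongs to a strongly connected component of size ≥ 2 (or has a self-loop).
The vertices on cycles are {1, 3, 4, 6, 7, 8} — 6 in total.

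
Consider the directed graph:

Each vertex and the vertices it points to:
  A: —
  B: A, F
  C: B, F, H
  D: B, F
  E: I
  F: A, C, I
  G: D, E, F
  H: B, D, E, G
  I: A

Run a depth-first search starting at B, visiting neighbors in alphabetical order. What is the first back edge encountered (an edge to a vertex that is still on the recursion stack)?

C→B

DFS from B (visiting neighbors in alphabetical order); mark gray on enter, black on exit:
B gray
  A gray
  A black
  F gray
    F→A: A black — skip
    C gray
      C→B: B is gray → back edge
First back edge: C → B.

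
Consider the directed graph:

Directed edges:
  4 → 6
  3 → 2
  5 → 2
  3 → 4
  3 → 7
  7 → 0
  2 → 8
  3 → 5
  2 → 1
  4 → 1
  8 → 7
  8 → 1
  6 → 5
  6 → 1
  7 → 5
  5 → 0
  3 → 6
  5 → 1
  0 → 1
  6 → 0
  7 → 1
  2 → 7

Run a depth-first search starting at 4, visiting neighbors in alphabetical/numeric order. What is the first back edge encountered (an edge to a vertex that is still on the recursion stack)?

7→5

DFS from 4 (visiting neighbors in alphabetical/numeric order); mark gray on enter, black on exit:
4 gray
  1 gray
  1 black
  6 gray
    0 gray
      0→1: 1 black — skip
    0 black
    6→1: 1 black — skip
    5 gray
      5→0: 0 black — skip
      5→1: 1 black — skip
      2 gray
        2→1: 1 black — skip
        7 gray
          7→0: 0 black — skip
          7→1: 1 black — skip
          7→5: 5 is gray → back edge
First back edge: 7 → 5.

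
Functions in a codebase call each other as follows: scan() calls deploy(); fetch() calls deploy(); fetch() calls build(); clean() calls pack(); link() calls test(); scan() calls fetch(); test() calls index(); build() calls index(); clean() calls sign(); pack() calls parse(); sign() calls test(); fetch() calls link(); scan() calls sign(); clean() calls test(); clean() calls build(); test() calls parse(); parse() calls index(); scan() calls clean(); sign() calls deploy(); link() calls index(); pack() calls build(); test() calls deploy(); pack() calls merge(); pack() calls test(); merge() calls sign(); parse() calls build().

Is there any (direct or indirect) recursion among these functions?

No

DFS with white/gray/black marking, starting from merge:
merge gray
  sign gray
    deploy gray
    deploy black
    test gray
      parse gray
        index gray
        index black
        build gray
          build→index: index black — skip
        build black
      parse black
      test→deploy: deploy black — skip
      test→index: index black — skip
    test black
  sign black
merge black
pack gray
  pack→parse: parse black — skip
  pack→build: build black — skip
  pack→test: test black — skip
  pack→merge: merge black — skip
pack black
scan gray
  fetch gray
    fetch→deploy: deploy black — skip
    link gray
      link→test: test black — skip
      link→index: index black — skip
    link black
    fetch→build: build black — skip
  fetch black
  clean gray
    clean→sign: sign black — skip
    clean→build: build black — skip
    clean→test: test black — skip
    clean→pack: pack black — skip
  clean black
  scan→sign: sign black — skip
  scan→deploy: deploy black — skip
scan black
Every edge goes to a white or black vertex — no back edge, so the graph is acyclic.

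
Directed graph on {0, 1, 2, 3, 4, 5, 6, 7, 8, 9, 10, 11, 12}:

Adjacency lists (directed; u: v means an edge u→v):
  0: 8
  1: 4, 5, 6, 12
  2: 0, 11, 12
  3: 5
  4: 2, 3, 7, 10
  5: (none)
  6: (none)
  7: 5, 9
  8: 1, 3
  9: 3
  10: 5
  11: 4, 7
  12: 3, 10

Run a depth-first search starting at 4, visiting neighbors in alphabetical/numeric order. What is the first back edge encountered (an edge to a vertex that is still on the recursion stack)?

1→4

DFS from 4 (visiting neighbors in alphabetical/numeric order); mark gray on enter, black on exit:
4 gray
  2 gray
    0 gray
      8 gray
        1 gray
          1→4: 4 is gray → back edge
First back edge: 1 → 4.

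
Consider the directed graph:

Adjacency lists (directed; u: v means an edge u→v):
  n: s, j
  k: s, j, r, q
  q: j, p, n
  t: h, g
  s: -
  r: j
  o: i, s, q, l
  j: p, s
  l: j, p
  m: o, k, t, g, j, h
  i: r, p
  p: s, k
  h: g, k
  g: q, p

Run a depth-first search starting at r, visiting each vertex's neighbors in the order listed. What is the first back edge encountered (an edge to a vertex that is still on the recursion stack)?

k→j

DFS from r (visiting each vertex's neighbors in the order listed); mark gray on enter, black on exit:
r gray
  j gray
    p gray
      s gray
      s black
      k gray
        k→s: s black — skip
        k→j: j is gray → back edge
First back edge: k → j.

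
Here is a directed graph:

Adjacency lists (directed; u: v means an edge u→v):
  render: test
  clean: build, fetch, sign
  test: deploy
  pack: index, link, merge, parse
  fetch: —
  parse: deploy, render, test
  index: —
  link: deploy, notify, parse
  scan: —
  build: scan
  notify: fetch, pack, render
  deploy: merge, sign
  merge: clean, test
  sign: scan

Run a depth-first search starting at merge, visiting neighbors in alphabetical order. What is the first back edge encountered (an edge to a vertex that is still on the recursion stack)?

DFS from merge (visiting neighbors in alphabetical order); mark gray on enter, black on exit:
merge gray
  clean gray
    build gray
      scan gray
      scan black
    build black
    fetch gray
    fetch black
    sign gray
      sign→scan: scan black — skip
    sign black
  clean black
  test gray
    deploy gray
      deploy→merge: merge is gray → back edge
First back edge: deploy → merge.

deploy→merge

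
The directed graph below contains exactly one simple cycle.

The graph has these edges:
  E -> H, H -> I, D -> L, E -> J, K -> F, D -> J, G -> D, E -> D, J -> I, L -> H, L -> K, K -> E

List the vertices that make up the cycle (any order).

DFS with gray/black marking from D:
D gray
  J gray
    I gray
    I black
  J black
  L gray
    K gray
      E gray
        E→D: D is gray → back edge
Back edge closes the cycle D → L → K → E → D; its vertices are {D, E, K, L}.

D, E, K, L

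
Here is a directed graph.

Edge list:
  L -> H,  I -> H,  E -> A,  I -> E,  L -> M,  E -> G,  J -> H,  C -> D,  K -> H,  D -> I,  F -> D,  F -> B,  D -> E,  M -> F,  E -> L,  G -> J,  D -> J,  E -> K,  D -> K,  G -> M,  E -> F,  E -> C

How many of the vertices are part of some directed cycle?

8

A vertex is on a directed cycle iff it belongs to a strongly connected component of size ≥ 2 (or has a self-loop).
The vertices on cycles are {C, D, E, F, G, I, L, M} — 8 in total.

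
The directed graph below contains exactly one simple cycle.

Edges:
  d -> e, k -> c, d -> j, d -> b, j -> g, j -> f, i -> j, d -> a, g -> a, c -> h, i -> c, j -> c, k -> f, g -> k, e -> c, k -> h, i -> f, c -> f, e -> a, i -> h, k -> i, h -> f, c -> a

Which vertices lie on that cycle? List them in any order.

g, i, j, k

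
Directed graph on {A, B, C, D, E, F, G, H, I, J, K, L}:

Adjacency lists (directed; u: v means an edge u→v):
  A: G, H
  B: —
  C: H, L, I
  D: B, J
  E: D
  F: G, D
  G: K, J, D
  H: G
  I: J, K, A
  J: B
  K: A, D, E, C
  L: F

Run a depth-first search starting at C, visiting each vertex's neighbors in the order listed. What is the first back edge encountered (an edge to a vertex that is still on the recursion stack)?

A→G

DFS from C (visiting each vertex's neighbors in the order listed); mark gray on enter, black on exit:
C gray
  H gray
    G gray
      K gray
        A gray
          A→G: G is gray → back edge
First back edge: A → G.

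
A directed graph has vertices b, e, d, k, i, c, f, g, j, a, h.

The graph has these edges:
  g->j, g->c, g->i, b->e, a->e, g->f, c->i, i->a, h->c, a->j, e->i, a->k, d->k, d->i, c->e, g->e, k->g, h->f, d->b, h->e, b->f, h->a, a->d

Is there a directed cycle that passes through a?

a is on a cycle iff a can reach itself via ≥1 edge.
a → d → i → a — yes.

Yes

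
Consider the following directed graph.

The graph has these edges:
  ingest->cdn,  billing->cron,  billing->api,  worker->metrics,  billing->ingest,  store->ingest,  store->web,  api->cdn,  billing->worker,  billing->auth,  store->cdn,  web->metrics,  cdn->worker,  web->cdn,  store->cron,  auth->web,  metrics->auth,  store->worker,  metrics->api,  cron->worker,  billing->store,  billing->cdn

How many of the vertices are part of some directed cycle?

6

A vertex is on a directed cycle iff it belongs to a strongly connected component of size ≥ 2 (or has a self-loop).
The vertices on cycles are {api, cdn, web, auth, worker, metrics} — 6 in total.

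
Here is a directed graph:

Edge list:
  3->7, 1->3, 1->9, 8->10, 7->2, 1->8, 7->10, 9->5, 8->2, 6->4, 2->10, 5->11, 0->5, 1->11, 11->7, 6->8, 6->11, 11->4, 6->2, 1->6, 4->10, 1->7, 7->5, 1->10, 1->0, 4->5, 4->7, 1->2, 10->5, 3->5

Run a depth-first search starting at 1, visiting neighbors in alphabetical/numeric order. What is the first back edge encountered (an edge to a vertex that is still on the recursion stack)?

4→5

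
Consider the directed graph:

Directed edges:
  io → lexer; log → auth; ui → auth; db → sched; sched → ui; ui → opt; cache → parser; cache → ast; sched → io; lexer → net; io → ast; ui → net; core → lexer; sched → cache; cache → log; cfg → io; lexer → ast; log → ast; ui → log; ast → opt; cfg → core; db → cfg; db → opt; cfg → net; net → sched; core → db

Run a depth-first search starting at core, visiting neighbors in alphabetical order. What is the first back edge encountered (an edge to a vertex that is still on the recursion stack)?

cfg→core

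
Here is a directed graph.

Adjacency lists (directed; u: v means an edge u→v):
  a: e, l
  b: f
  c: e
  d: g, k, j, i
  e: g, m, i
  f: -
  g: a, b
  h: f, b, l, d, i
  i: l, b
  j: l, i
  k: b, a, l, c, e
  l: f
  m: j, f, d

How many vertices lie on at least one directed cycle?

A vertex is on a directed cycle iff it belongs to a strongly connected component of size ≥ 2 (or has a self-loop).
The vertices on cycles are {a, c, d, e, g, k, m} — 7 in total.

7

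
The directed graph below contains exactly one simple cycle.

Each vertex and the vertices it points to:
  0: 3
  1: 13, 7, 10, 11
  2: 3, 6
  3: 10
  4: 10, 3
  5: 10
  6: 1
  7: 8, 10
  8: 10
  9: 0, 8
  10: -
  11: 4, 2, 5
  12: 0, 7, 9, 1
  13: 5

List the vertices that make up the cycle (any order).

1, 2, 6, 11

DFS with gray/black marking from 1:
1 gray
  13 gray
    5 gray
      10 gray
      10 black
    5 black
  13 black
  7 gray
    8 gray
      8→10: 10 black — skip
    8 black
    7→10: 10 black — skip
  7 black
  1→10: 10 black — skip
  11 gray
    4 gray
      4→10: 10 black — skip
      3 gray
        3→10: 10 black — skip
      3 black
    4 black
    2 gray
      2→3: 3 black — skip
      6 gray
        6→1: 1 is gray → back edge
Back edge closes the cycle 1 → 11 → 2 → 6 → 1; its vertices are {1, 2, 6, 11}.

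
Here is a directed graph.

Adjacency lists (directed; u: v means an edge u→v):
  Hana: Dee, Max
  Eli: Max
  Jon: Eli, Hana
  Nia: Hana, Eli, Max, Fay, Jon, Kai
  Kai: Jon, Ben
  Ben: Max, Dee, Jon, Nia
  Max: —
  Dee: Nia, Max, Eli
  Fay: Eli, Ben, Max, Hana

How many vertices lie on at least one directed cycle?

7

A vertex is on a directed cycle iff it belongs to a strongly connected component of size ≥ 2 (or has a self-loop).
The vertices on cycles are {Ben, Dee, Fay, Jon, Kai, Nia, Hana} — 7 in total.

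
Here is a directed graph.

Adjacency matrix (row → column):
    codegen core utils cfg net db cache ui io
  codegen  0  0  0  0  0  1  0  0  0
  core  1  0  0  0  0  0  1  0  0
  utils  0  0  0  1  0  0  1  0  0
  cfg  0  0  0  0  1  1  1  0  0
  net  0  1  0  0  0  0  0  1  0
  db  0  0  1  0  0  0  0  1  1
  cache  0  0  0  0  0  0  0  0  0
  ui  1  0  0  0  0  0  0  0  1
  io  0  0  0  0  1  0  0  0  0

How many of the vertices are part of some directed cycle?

8

A vertex is on a directed cycle iff it belongs to a strongly connected component of size ≥ 2 (or has a self-loop).
The vertices on cycles are {db, io, ui, cfg, net, core, utils, codegen} — 8 in total.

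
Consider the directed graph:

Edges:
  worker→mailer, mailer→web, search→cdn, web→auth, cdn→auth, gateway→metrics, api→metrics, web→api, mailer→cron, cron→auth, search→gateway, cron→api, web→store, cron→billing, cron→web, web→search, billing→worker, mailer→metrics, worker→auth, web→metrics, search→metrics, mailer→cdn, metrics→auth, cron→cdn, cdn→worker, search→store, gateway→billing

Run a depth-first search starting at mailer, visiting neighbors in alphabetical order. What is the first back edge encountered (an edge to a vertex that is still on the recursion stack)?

worker→mailer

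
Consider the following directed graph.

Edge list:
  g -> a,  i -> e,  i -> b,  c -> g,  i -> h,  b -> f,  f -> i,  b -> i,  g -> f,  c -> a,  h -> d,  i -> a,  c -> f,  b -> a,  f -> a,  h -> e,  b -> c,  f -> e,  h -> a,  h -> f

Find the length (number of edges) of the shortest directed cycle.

2

For each vertex v, BFS finds the shortest path from v back to v.
The shortest such closed walk is i → b → i, length 2.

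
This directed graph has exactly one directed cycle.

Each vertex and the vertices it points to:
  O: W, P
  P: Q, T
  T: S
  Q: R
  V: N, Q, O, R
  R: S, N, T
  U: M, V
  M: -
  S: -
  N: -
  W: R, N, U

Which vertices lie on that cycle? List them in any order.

DFS with gray/black marking from U:
U gray
  M gray
  M black
  V gray
    N gray
    N black
    Q gray
      R gray
        S gray
        S black
        R→N: N black — skip
        T gray
          T→S: S black — skip
        T black
      R black
    Q black
    O gray
      W gray
        W→R: R black — skip
        W→N: N black — skip
        W→U: U is gray → back edge
Back edge closes the cycle U → V → O → W → U; its vertices are {O, U, V, W}.

O, U, V, W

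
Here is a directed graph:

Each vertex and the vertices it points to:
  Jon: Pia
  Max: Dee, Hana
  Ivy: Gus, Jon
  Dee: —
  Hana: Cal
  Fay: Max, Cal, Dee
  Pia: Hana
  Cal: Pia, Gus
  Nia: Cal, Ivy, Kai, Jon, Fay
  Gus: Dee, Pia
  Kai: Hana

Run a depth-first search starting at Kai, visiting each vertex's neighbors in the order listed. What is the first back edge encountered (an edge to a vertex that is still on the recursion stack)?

DFS from Kai (visiting each vertex's neighbors in the order listed); mark gray on enter, black on exit:
Kai gray
  Hana gray
    Cal gray
      Pia gray
        Pia→Hana: Hana is gray → back edge
First back edge: Pia → Hana.

Pia->Hana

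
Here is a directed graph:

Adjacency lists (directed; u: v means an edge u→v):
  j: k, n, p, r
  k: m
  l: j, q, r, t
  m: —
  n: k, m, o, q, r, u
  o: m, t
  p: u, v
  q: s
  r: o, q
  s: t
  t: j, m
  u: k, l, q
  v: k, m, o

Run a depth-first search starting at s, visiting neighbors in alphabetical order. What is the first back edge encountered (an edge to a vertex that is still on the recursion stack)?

DFS from s (visiting neighbors in alphabetical order); mark gray on enter, black on exit:
s gray
  t gray
    j gray
      k gray
        m gray
        m black
      k black
      n gray
        n→k: k black — skip
        n→m: m black — skip
        o gray
          o→m: m black — skip
          o→t: t is gray → back edge
First back edge: o → t.

o→t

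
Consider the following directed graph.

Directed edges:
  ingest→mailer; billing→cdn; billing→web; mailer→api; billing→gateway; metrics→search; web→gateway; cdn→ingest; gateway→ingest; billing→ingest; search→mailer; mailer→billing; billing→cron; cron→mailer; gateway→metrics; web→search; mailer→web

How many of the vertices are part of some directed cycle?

A vertex is on a directed cycle iff it belongs to a strongly connected component of size ≥ 2 (or has a self-loop).
The vertices on cycles are {cdn, web, cron, ingest, mailer, search, billing, gateway, metrics} — 9 in total.

9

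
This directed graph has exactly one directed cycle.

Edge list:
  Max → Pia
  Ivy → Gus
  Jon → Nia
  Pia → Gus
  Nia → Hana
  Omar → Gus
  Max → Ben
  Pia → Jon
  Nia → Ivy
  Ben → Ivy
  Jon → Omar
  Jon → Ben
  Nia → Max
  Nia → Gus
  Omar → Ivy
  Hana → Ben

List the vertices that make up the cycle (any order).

Jon, Max, Nia, Pia

DFS with gray/black marking from Jon:
Jon gray
  Ben gray
    Ivy gray
      Gus gray
      Gus black
    Ivy black
  Ben black
  Omar gray
    Omar→Gus: Gus black — skip
    Omar→Ivy: Ivy black — skip
  Omar black
  Nia gray
    Hana gray
      Hana→Ben: Ben black — skip
    Hana black
    Max gray
      Max→Ben: Ben black — skip
      Pia gray
        Pia→Jon: Jon is gray → back edge
Back edge closes the cycle Jon → Nia → Max → Pia → Jon; its vertices are {Jon, Max, Nia, Pia}.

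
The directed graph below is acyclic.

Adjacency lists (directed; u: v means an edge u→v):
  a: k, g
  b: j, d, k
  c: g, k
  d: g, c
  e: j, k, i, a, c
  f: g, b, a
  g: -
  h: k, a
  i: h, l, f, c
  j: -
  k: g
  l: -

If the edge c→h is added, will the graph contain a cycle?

No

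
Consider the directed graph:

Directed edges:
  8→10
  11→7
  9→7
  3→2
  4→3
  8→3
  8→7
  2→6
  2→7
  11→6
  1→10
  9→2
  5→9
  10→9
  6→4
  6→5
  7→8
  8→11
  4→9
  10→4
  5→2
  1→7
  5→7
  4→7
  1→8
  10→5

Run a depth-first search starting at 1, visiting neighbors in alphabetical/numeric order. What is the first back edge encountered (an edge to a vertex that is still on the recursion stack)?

4→3

DFS from 1 (visiting neighbors in alphabetical/numeric order); mark gray on enter, black on exit:
1 gray
  7 gray
    8 gray
      3 gray
        2 gray
          6 gray
            4 gray
              4→3: 3 is gray → back edge
First back edge: 4 → 3.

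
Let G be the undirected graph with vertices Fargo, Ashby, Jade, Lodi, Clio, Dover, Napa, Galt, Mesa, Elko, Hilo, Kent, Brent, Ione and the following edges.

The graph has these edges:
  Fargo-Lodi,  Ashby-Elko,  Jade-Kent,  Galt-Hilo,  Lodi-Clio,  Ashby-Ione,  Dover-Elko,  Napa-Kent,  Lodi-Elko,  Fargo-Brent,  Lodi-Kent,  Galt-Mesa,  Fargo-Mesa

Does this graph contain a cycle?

No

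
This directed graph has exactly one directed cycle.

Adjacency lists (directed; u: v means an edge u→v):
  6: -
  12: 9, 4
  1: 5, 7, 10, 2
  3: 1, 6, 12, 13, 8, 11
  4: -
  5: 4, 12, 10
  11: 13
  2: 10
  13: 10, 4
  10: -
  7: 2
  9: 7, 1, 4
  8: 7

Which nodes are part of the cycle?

1, 5, 9, 12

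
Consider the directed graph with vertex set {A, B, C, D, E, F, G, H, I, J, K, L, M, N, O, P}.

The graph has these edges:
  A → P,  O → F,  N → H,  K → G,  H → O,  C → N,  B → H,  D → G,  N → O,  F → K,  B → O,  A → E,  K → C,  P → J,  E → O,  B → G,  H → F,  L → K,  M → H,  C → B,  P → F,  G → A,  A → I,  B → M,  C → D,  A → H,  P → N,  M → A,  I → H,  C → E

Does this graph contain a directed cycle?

DFS with white/gray/black marking, starting from B:
B gray
  M gray
    H gray
      F gray
        K gray
          G gray
            A gray
              E gray
                O gray
                  O→F: F is gray → back edge
Back edge found, so a cycle exists: F → K → G → A → E → O → F.

Yes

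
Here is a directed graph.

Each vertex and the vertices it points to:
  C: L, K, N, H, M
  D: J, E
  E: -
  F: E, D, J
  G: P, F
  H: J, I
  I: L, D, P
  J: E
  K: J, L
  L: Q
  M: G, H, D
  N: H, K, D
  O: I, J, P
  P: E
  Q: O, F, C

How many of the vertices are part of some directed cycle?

9

A vertex is on a directed cycle iff it belongs to a strongly connected component of size ≥ 2 (or has a self-loop).
The vertices on cycles are {C, H, I, K, L, M, N, O, Q} — 9 in total.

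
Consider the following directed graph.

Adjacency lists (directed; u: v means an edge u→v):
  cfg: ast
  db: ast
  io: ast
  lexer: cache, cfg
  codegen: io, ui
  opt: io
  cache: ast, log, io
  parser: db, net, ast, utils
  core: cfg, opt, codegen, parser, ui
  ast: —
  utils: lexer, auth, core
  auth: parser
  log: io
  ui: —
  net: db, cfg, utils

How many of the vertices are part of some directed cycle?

5

A vertex is on a directed cycle iff it belongs to a strongly connected component of size ≥ 2 (or has a self-loop).
The vertices on cycles are {net, auth, core, utils, parser} — 5 in total.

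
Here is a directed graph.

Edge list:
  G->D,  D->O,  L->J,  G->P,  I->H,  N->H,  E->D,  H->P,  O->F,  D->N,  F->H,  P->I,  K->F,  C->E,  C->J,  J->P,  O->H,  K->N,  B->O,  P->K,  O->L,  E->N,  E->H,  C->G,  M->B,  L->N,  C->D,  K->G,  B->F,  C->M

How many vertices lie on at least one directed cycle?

11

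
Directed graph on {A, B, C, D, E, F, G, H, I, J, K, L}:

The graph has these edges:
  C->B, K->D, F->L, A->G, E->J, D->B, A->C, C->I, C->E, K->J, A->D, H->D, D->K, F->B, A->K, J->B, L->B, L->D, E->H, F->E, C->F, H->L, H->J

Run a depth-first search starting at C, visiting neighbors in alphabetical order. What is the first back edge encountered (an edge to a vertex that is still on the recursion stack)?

K->D

DFS from C (visiting neighbors in alphabetical order); mark gray on enter, black on exit:
C gray
  B gray
  B black
  E gray
    H gray
      D gray
        D→B: B black — skip
        K gray
          K→D: D is gray → back edge
First back edge: K → D.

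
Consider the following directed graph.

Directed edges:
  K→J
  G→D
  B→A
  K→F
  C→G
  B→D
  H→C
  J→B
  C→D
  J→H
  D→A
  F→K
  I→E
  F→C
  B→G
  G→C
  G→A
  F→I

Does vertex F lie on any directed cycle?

Yes

F is on a cycle iff F can reach itself via ≥1 edge.
F → K → F — yes.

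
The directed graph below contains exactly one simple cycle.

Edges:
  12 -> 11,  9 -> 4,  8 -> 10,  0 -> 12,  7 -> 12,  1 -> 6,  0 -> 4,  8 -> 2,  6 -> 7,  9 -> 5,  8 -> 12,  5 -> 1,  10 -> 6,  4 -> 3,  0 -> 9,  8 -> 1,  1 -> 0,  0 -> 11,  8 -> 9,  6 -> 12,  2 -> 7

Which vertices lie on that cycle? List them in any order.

DFS with gray/black marking from 1:
1 gray
  0 gray
    4 gray
      3 gray
      3 black
    4 black
    12 gray
      11 gray
      11 black
    12 black
    9 gray
      5 gray
        5→1: 1 is gray → back edge
Back edge closes the cycle 1 → 0 → 9 → 5 → 1; its vertices are {0, 1, 5, 9}.

0, 1, 5, 9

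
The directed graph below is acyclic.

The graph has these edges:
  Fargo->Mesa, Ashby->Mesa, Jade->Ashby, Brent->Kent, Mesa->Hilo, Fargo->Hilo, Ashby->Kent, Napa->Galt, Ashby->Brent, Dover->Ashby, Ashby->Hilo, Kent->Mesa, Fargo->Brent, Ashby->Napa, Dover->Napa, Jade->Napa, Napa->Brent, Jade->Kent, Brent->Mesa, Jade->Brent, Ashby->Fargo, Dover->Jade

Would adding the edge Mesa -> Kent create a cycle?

Yes

Adding Mesa→Kent creates a cycle iff Kent can already reach Mesa.
Path from Kent: Kent → Mesa.
So Kent → … → Mesa → Kent is a cycle.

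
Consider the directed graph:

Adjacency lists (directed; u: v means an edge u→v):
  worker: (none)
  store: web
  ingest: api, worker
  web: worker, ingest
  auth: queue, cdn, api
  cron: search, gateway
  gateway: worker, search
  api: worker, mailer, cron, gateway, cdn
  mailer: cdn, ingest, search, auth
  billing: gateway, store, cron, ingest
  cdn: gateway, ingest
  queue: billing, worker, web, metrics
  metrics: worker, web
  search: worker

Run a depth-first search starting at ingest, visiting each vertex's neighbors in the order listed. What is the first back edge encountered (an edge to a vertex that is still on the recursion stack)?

DFS from ingest (visiting each vertex's neighbors in the order listed); mark gray on enter, black on exit:
ingest gray
  api gray
    worker gray
    worker black
    mailer gray
      cdn gray
        gateway gray
          gateway→worker: worker black — skip
          search gray
            search→worker: worker black — skip
          search black
        gateway black
        cdn→ingest: ingest is gray → back edge
First back edge: cdn → ingest.

cdn->ingest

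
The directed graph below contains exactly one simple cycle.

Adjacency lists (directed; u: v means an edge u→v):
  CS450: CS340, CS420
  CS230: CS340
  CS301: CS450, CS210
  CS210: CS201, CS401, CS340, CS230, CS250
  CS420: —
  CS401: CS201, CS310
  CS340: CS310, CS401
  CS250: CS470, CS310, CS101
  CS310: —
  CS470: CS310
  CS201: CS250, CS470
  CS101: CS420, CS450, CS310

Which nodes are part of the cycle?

CS101, CS201, CS250, CS340, CS401, CS450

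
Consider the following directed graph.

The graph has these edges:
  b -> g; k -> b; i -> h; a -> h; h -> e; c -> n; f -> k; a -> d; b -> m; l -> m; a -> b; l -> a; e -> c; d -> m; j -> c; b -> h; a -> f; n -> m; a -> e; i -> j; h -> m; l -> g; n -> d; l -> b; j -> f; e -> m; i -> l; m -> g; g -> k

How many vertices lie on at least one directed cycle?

A vertex is on a directed cycle iff it belongs to a strongly connected component of size ≥ 2 (or has a self-loop).
The vertices on cycles are {b, c, d, e, g, h, k, m, n} — 9 in total.

9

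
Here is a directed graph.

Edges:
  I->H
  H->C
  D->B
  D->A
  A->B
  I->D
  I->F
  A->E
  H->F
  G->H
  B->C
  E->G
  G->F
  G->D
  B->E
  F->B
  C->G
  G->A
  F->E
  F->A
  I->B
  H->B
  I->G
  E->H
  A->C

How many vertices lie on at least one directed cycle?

8

A vertex is on a directed cycle iff it belongs to a strongly connected component of size ≥ 2 (or has a self-loop).
The vertices on cycles are {A, B, C, D, E, F, G, H} — 8 in total.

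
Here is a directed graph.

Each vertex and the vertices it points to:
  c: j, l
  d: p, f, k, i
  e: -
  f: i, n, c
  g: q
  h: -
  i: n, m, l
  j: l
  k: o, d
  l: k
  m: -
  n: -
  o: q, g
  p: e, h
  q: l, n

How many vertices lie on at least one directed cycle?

A vertex is on a directed cycle iff it belongs to a strongly connected component of size ≥ 2 (or has a self-loop).
The vertices on cycles are {c, d, f, g, i, j, k, l, o, q} — 10 in total.

10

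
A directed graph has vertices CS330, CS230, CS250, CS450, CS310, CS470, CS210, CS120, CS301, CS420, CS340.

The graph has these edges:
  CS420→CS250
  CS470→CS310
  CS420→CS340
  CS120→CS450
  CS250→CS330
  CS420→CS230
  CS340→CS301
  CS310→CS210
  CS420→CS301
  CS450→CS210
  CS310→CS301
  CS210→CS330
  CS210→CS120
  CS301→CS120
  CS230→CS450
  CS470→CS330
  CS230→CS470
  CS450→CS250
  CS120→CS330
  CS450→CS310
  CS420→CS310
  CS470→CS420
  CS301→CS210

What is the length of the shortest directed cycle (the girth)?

3

For each vertex v, BFS finds the shortest path from v back to v.
The shortest such closed walk is CS470 → CS420 → CS230 → CS470, length 3.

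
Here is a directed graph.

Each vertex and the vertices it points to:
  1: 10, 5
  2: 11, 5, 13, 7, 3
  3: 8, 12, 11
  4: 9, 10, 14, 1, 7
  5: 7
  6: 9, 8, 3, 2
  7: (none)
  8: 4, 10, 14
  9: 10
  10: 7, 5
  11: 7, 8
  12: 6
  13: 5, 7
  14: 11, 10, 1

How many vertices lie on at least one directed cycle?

A vertex is on a directed cycle iff it belongs to a strongly connected component of size ≥ 2 (or has a self-loop).
The vertices on cycles are {2, 3, 4, 6, 8, 11, 12, 14} — 8 in total.

8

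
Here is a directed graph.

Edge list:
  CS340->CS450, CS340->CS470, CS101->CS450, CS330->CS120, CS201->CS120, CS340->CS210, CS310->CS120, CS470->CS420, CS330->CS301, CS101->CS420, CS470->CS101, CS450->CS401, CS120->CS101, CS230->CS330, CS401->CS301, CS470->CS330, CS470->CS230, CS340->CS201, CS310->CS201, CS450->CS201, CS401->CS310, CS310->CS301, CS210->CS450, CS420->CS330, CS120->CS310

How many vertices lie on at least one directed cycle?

A vertex is on a directed cycle iff it belongs to a strongly connected component of size ≥ 2 (or has a self-loop).
The vertices on cycles are {CS101, CS120, CS201, CS310, CS330, CS401, CS420, CS450} — 8 in total.

8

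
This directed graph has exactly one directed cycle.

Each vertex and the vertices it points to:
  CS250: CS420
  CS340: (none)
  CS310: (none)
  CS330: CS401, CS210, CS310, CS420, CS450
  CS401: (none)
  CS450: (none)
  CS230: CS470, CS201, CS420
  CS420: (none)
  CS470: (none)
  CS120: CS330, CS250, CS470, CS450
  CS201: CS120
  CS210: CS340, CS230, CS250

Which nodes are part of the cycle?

CS120, CS201, CS210, CS230, CS330

DFS with gray/black marking from CS120:
CS120 gray
  CS330 gray
    CS401 gray
    CS401 black
    CS210 gray
      CS340 gray
      CS340 black
      CS230 gray
        CS470 gray
        CS470 black
        CS201 gray
          CS201→CS120: CS120 is gray → back edge
Back edge closes the cycle CS120 → CS330 → CS210 → CS230 → CS201 → CS120; its vertices are {CS120, CS201, CS210, CS230, CS330}.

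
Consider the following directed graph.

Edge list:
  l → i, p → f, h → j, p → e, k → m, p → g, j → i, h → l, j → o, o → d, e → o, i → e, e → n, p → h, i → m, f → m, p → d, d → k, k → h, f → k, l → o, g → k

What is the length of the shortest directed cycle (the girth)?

For each vertex v, BFS finds the shortest path from v back to v.
The shortest such closed walk is h → j → o → d → k → h, length 5.

5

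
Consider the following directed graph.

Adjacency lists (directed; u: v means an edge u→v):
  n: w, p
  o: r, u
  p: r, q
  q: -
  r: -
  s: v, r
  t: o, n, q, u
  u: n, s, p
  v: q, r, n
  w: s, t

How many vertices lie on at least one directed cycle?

7

A vertex is on a directed cycle iff it belongs to a strongly connected component of size ≥ 2 (or has a self-loop).
The vertices on cycles are {n, o, s, t, u, v, w} — 7 in total.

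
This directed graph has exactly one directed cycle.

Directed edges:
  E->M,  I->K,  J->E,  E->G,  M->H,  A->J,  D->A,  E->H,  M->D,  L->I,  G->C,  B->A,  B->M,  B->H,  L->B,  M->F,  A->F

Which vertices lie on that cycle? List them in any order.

A, D, E, J, M

DFS with gray/black marking from A:
A gray
  J gray
    E gray
      G gray
        C gray
        C black
      G black
      H gray
      H black
      M gray
        F gray
        F black
        M→H: H black — skip
        D gray
          D→A: A is gray → back edge
Back edge closes the cycle A → J → E → M → D → A; its vertices are {A, D, E, J, M}.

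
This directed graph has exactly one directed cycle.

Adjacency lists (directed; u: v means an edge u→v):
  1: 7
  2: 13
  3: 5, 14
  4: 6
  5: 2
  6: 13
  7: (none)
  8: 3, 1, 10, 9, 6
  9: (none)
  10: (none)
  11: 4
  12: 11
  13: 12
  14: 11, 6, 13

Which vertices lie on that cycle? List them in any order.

4, 6, 11, 12, 13

DFS with gray/black marking from 11:
11 gray
  4 gray
    6 gray
      13 gray
        12 gray
          12→11: 11 is gray → back edge
Back edge closes the cycle 11 → 4 → 6 → 13 → 12 → 11; its vertices are {4, 6, 11, 12, 13}.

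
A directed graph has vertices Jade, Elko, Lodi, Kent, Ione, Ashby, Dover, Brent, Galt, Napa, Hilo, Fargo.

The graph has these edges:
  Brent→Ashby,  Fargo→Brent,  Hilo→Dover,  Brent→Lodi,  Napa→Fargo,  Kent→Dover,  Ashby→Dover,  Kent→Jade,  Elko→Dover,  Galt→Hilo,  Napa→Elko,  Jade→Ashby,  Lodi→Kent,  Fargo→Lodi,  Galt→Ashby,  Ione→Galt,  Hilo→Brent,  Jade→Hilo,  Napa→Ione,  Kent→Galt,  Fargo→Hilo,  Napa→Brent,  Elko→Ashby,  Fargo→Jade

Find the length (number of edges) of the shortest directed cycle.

For each vertex v, BFS finds the shortest path from v back to v.
The shortest such closed walk is Lodi → Kent → Galt → Hilo → Brent → Lodi, length 5.

5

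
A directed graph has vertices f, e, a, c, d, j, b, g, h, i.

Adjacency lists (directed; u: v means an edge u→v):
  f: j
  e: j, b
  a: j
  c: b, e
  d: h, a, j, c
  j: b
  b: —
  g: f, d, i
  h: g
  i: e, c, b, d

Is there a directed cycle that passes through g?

Yes

g is on a cycle iff g can reach itself via ≥1 edge.
g → d → h → g — yes.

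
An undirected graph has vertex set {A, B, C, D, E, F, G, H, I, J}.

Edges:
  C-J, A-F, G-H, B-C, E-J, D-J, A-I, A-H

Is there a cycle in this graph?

No

DFS, tracking each vertex's parent; an edge to a visited non-parent vertex closes a cycle.
Start from H:
visit H (parent –)
  visit A (parent H)
    visit F (parent A)
      F–A: parent, skip
    visit I (parent A)
      I–A: parent, skip
    A–H: parent, skip
  visit G (parent H)
    G–H: parent, skip
visit B (parent –)
  visit C (parent B)
    visit J (parent C)
      visit D (parent J)
        D–J: parent, skip
      J–C: parent, skip
      visit E (parent J)
        E–J: parent, skip
    C–B: parent, skip
No non-parent visited neighbor found — the graph is a forest.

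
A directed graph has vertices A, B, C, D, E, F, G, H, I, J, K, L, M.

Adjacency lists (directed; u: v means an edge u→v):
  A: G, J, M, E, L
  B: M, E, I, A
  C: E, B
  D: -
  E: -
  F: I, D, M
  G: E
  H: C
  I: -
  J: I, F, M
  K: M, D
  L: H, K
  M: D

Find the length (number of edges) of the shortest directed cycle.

5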